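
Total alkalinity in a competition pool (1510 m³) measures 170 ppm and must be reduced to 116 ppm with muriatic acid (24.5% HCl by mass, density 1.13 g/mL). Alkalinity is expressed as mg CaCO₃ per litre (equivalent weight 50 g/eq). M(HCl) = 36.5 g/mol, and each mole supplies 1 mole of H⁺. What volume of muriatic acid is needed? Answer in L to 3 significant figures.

Volume: 1510 m³ = 1,510,000 L.
Alkalinity to neutralize: (170 − 116) = 54 mg/L as CaCO₃ × 1,510,000 L = 81,540 g as CaCO₃.
Equivalents of H⁺ required: 81,540 ÷ 50 g/eq = 1631 eq = 1631 mol HCl.
Mass of HCl: 1631 × 36.5 = 59,520 g.
Mass of 24.5% solution: 59,520 / 0.245 = 243,000 g.
Volume: 243,000 g ÷ 1.13 g/mL = 215,000 mL.

215 L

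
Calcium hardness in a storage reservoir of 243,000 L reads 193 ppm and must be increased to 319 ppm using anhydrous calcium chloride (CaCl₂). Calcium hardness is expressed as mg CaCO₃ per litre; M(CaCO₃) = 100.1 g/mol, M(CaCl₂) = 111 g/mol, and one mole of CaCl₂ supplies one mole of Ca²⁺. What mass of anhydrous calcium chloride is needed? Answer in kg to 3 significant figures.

34.0 kg

Hardness to add: (319 − 193) = 126 mg/L as CaCO₃ × 243,000 L = 30,620 g as CaCO₃.
Moles of Ca²⁺ (1 mol Ca²⁺ ≡ 1 mol CaCO₃): 30,620 / 100.1 g/mol = 305.9 mol.
Mass of CaCl₂: 305.9 × 111 = 33,950 g.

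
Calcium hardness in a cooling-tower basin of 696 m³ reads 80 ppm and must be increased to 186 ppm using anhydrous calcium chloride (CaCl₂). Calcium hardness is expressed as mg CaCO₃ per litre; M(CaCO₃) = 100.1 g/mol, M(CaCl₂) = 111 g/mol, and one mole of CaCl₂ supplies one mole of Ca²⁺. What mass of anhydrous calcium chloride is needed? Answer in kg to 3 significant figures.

Volume: 696 m³ = 696,000 L.
Hardness to add: (186 − 80) = 106 mg/L as CaCO₃ × 696,000 L = 73,780 g as CaCO₃.
Moles of Ca²⁺ (1 mol Ca²⁺ ≡ 1 mol CaCO₃): 73,780 / 100.1 g/mol = 737 mol.
Mass of CaCl₂: 737 × 111 = 81,810 g.

81.8 kg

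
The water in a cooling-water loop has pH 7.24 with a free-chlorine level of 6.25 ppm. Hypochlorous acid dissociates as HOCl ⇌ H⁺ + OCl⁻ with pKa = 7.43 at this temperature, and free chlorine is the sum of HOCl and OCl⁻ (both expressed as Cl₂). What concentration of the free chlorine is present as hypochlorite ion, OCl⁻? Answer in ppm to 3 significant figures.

2.45 ppm

[OCl⁻]/[HOCl] = 10^(pH − pKa) = 10^(7.24 − 7.43) = 10^-0.19 = 0.6457.
Fraction as HOCl = 1 / (1 + 0.6457) = 0.6077.
OCl⁻ = (1 − 0.6077) × 6.25 ppm = 2.452 ppm.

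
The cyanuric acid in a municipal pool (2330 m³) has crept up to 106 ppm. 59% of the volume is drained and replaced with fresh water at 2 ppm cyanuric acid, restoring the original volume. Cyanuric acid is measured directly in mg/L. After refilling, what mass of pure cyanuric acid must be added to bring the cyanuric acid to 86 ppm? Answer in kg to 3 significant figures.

96.4 kg

Volume: 2330 m³ = 2,330,000 L.
After draining 59% and refilling: 106 × 0.41 + 2 × 0.59 = 44.64 ppm.
Deficit to target: 86 − 44.64 = 41.36 mg/L.
Mass: 41.36 mg/L × 2,330,000 L = 96,370 g cyanuric acid.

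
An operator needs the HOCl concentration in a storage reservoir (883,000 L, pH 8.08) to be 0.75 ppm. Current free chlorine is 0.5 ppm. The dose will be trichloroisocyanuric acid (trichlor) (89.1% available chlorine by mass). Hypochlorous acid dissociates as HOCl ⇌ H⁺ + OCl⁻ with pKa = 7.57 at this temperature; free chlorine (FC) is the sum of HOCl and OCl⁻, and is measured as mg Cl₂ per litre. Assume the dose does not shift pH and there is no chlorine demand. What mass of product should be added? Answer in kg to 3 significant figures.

[OCl⁻]/[HOCl] = 10^(pH − pKa) = 10^(8.08 − 7.57) = 3.236; fraction as HOCl = 1/(1 + 3.236) = 0.2361.
Free chlorine required for 0.75 ppm HOCl: 0.75 / 0.2361 = 3.177 ppm.
FC to add: 3.177 − 0.5 = 2.677 mg/L as Cl₂.
Cl₂ equivalent: 2.677 mg/L × 883,000 L = 2364 g.
Product at 89.1% available Cl: 2364 / 0.891 = 2653 g.

2.65 kg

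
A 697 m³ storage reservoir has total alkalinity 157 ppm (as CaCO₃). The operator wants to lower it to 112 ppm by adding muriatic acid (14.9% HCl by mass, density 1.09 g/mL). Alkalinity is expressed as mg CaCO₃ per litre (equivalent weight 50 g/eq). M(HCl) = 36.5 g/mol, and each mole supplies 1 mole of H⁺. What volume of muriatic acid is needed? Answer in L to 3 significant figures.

141 L

Volume: 697 m³ = 697,000 L.
Alkalinity to neutralize: (157 − 112) = 45 mg/L as CaCO₃ × 697,000 L = 31,360 g as CaCO₃.
Equivalents of H⁺ required: 31,360 ÷ 50 g/eq = 627.3 eq = 627.3 mol HCl.
Mass of HCl: 627.3 × 36.5 = 22,900 g.
Mass of 14.9% solution: 22,900 / 0.149 = 153,700 g.
Volume: 153,700 g ÷ 1.09 g/mL = 141,000 mL.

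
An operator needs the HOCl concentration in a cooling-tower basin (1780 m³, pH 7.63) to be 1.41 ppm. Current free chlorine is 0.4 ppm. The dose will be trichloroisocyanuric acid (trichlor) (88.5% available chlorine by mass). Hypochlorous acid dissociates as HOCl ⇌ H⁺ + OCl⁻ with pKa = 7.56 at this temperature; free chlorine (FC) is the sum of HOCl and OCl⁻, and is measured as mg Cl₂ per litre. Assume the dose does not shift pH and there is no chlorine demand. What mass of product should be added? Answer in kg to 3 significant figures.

Volume: 1780 m³ = 1,780,000 L.
[OCl⁻]/[HOCl] = 10^(pH − pKa) = 10^(7.63 − 7.56) = 1.175; fraction as HOCl = 1/(1 + 1.175) = 0.4598.
Free chlorine required for 1.41 ppm HOCl: 1.41 / 0.4598 = 3.067 ppm.
FC to add: 3.067 − 0.4 = 2.667 mg/L as Cl₂.
Cl₂ equivalent: 2.667 mg/L × 1,780,000 L = 4747 g.
Product at 88.5% available Cl: 4747 / 0.885 = 5363 g.

5.36 kg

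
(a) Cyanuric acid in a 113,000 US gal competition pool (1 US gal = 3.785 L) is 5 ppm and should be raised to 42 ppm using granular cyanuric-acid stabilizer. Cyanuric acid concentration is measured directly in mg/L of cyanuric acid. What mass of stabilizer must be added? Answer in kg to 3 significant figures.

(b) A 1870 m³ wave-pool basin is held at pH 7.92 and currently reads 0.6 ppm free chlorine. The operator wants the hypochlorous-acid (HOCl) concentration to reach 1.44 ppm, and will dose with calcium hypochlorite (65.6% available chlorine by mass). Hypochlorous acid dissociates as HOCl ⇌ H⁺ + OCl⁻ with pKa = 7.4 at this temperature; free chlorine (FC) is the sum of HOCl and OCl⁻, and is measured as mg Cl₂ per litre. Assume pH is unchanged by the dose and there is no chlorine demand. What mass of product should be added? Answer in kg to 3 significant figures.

(a) 15.8 kg; (b) 16.0 kg

(a) Volume: 113,000 US gal × 3.785 L/gal = 427,705 L.
(a) CYA to add: (42 − 5) = 37 mg/L × 427,705 L = 15,830 g cyanuric acid.

(b) Volume: 1870 m³ = 1,870,000 L.
(b) [OCl⁻]/[HOCl] = 10^(pH − pKa) = 10^(7.92 − 7.4) = 3.311; fraction as HOCl = 1/(1 + 3.311) = 0.2319.
(b) Free chlorine required for 1.44 ppm HOCl: 1.44 / 0.2319 = 6.208 ppm.
(b) FC to add: 6.208 − 0.6 = 5.608 mg/L as Cl₂.
(b) Cl₂ equivalent: 5.608 mg/L × 1,870,000 L = 10,490 g.
(b) Product at 65.6% available Cl: 10,490 / 0.656 = 15,990 g.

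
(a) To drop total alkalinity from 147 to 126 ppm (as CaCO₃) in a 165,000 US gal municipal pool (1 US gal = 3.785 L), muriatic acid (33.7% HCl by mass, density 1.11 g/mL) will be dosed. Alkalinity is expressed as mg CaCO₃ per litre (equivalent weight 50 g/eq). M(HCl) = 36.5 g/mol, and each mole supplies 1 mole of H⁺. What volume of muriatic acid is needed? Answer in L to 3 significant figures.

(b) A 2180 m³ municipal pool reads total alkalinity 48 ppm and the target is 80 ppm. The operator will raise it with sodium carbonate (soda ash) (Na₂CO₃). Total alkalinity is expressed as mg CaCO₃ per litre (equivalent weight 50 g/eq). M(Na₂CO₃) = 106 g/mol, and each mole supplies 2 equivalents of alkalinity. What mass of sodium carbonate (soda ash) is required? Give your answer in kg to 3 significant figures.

(a) Volume: 165,000 US gal × 3.785 L/gal = 624,525 L.
(a) Alkalinity to neutralize: (147 − 126) = 21 mg/L as CaCO₃ × 624,525 L = 13,120 g as CaCO₃.
(a) Equivalents of H⁺ required: 13,120 ÷ 50 g/eq = 262.3 eq = 262.3 mol HCl.
(a) Mass of HCl: 262.3 × 36.5 = 9574 g.
(a) Mass of 33.7% solution: 9574 / 0.337 = 28,410 g.
(a) Volume: 28,410 g ÷ 1.11 g/mL = 25,590 mL.

(b) Volume: 2180 m³ = 2,180,000 L.
(b) Alkalinity to add: (80 − 48) = 32 mg/L as CaCO₃ × 2,180,000 L = 69,760 g as CaCO₃.
(b) Equivalents: 69,760 g ÷ 50 g/eq = 1395 eq.
(b) Each mole of Na₂CO₃ supplies 2 eq, so 1395 / 2 = 697.6 mol.
(b) Mass: 697.6 mol × 106 g/mol = 73,950 g.

(a) 25.6 L; (b) 73.9 kg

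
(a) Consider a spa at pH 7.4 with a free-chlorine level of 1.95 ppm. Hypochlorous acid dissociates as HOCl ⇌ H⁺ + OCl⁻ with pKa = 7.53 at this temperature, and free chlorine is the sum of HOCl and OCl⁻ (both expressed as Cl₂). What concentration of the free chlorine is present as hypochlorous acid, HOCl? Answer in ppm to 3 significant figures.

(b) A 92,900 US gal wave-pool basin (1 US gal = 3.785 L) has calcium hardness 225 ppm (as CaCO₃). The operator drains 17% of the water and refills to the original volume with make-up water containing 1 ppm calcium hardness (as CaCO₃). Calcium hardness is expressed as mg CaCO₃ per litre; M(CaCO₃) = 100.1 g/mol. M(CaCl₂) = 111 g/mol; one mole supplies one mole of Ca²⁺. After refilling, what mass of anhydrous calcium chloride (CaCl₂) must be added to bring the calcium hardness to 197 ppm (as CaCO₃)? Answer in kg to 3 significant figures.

(a) [OCl⁻]/[HOCl] = 10^(pH − pKa) = 10^(7.4 − 7.53) = 10^-0.13 = 0.7413.
(a) Fraction as HOCl = 1 / (1 + 0.7413) = 0.5743.
(a) HOCl = 0.5743 × 1.95 ppm = 1.12 ppm.

(b) Volume: 92,900 US gal × 3.785 L/gal = 351,626 L.
(b) After draining 17% and refilling: 225 × 0.83 + 1 × 0.17 = 186.92 ppm.
(b) Deficit to target: 197 − 186.92 = 10.08 mg/L.
(b) As CaCO₃: 10.08 mg/L × 351,626 L = 3544 g; ÷ 100.1 = 35.41 mol Ca²⁺.
(b) Mass: 35.41 × 111 = 3930 g.

(a) 1.12 ppm; (b) 3.93 kg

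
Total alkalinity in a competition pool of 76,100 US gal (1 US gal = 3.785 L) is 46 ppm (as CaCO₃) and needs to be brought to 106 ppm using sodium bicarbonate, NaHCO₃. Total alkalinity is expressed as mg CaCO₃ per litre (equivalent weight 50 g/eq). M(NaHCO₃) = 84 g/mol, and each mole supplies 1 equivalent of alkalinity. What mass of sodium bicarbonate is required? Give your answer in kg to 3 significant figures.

Volume: 76,100 US gal × 3.785 L/gal = 288,038 L.
Alkalinity to add: (106 − 46) = 60 mg/L as CaCO₃ × 288,038 L = 17,280 g as CaCO₃.
Equivalents: 17,280 g ÷ 50 g/eq = 345.6 eq.
NaHCO₃ supplies 1 eq per mole → 345.6 mol.
Mass: 345.6 mol × 84 g/mol = 29,030 g.

29.0 kg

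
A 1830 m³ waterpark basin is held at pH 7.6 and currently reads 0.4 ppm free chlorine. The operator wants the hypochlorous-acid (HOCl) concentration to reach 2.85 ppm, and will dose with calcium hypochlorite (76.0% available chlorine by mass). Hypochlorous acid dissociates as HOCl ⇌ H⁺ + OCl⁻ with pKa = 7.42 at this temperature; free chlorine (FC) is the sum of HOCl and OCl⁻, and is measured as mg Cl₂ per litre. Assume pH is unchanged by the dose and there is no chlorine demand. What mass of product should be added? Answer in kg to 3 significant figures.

16.3 kg

Volume: 1830 m³ = 1,830,000 L.
[OCl⁻]/[HOCl] = 10^(pH − pKa) = 10^(7.6 − 7.42) = 1.514; fraction as HOCl = 1/(1 + 1.514) = 0.3978.
Free chlorine required for 2.85 ppm HOCl: 2.85 / 0.3978 = 7.164 ppm.
FC to add: 7.164 − 0.4 = 6.764 mg/L as Cl₂.
Cl₂ equivalent: 6.764 mg/L × 1,830,000 L = 12,380 g.
Product at 76.0% available Cl: 12,380 / 0.76 = 16,290 g.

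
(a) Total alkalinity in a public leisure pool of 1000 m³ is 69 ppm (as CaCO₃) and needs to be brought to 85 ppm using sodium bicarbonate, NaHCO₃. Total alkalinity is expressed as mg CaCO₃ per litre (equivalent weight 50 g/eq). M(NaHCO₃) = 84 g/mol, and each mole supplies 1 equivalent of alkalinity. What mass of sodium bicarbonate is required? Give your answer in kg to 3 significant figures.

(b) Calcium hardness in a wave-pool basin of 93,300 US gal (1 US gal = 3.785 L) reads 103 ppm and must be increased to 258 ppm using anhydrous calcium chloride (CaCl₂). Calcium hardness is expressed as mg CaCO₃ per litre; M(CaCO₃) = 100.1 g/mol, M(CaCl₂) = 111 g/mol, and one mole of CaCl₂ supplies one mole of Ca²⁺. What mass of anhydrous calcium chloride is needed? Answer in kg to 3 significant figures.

(a) Volume: 1000 m³ = 1,000,000 L.
(a) Alkalinity to add: (85 − 69) = 16 mg/L as CaCO₃ × 1,000,000 L = 16,000 g as CaCO₃.
(a) Equivalents: 16,000 g ÷ 50 g/eq = 320 eq.
(a) NaHCO₃ supplies 1 eq per mole → 320 mol.
(a) Mass: 320 mol × 84 g/mol = 26,880 g.

(b) Volume: 93,300 US gal × 3.785 L/gal = 353,140 L.
(b) Hardness to add: (258 − 103) = 155 mg/L as CaCO₃ × 353,140 L = 54,740 g as CaCO₃.
(b) Moles of Ca²⁺ (1 mol Ca²⁺ ≡ 1 mol CaCO₃): 54,740 / 100.1 g/mol = 546.8 mol.
(b) Mass of CaCl₂: 546.8 × 111 = 60,700 g.

(a) 26.9 kg; (b) 60.7 kg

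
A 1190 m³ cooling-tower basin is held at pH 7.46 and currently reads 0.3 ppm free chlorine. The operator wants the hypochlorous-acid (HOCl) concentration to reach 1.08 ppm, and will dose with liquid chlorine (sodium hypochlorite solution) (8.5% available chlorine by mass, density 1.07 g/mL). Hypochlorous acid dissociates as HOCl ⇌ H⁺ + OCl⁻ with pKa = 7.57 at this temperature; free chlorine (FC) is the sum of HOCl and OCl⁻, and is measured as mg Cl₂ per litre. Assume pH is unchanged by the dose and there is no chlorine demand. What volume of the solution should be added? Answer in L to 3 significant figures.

21.2 L

Volume: 1190 m³ = 1,190,000 L.
[OCl⁻]/[HOCl] = 10^(pH − pKa) = 10^(7.46 − 7.57) = 0.7762; fraction as HOCl = 1/(1 + 0.7762) = 0.563.
Free chlorine required for 1.08 ppm HOCl: 1.08 / 0.563 = 1.918 ppm.
FC to add: 1.918 − 0.3 = 1.618 mg/L as Cl₂.
Cl₂ equivalent: 1.618 mg/L × 1,190,000 L = 1926 g.
Product at 8.5% available Cl: 1926 / 0.085 = 22,660 g.
Volume: 22,660 g ÷ 1.07 g/mL = 21,170 mL.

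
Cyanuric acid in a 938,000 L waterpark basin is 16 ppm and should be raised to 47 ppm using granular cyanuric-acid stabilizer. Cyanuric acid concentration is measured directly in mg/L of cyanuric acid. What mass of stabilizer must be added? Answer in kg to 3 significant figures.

CYA to add: (47 − 16) = 31 mg/L × 938,000 L = 29,080 g cyanuric acid.

29.1 kg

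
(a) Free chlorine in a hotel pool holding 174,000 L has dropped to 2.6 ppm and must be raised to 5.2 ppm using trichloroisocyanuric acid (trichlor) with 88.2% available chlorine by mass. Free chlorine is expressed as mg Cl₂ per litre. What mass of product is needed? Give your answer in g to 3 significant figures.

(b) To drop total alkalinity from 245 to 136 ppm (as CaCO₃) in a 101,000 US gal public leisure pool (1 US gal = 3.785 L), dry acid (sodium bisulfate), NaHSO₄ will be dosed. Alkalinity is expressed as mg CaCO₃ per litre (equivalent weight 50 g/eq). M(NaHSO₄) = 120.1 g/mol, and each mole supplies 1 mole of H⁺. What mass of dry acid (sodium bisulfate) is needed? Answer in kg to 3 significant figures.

(a) Chlorine deficit: 5.2 − 2.6 = 2.6 ppm = 2.6 mg/L as Cl₂.
(a) Cl₂ equivalent needed: 2.6 mg/L × 174,000 L = 452,400 mg = 452.4 g.
(a) Product at 88.2% available chlorine: 452.4 / 0.882 = 512.9 g.

(b) Volume: 101,000 US gal × 3.785 L/gal = 382,285 L.
(b) Alkalinity to neutralize: (245 − 136) = 109 mg/L as CaCO₃ × 382,285 L = 41,670 g as CaCO₃.
(b) Equivalents of H⁺ required: 41,670 ÷ 50 g/eq = 833.4 eq = 833.4 mol NaHSO₄.
(b) Mass of NaHSO₄: 833.4 × 120.1 = 100,100 g.

(a) 513 g; (b) 100 kg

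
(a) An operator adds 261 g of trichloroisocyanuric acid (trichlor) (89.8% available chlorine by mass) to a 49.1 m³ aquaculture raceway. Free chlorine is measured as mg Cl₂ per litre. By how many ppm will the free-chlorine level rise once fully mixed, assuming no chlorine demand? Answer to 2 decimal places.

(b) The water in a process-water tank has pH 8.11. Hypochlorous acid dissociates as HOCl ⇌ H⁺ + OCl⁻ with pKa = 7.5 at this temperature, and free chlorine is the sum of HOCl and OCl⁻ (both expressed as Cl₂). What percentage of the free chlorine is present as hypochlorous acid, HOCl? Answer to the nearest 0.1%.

(a) 4.77 ppm; (b) 19.7%

(a) Volume: 49.1 m³ = 49,100 L.
(a) Available chlorine delivered: 261 g × 0.898 = 234.4 g as Cl₂.
(a) Concentration rise: 234.4 g / 49,100 L = 4.773 mg/L = 4.77 ppm.

(b) [OCl⁻]/[HOCl] = 10^(pH − pKa) = 10^(8.11 − 7.5) = 10^0.61 = 4.074.
(b) Fraction as HOCl = 1 / (1 + 4.074) = 0.1971.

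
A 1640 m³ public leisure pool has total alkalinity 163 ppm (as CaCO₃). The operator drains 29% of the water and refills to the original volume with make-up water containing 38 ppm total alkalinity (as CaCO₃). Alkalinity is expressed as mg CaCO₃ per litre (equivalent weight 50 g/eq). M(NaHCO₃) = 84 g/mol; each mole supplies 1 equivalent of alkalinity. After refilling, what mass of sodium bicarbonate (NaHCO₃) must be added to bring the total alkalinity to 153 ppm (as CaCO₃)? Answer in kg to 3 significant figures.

Volume: 1640 m³ = 1,640,000 L.
After draining 29% and refilling: 163 × 0.71 + 38 × 0.29 = 126.75 ppm.
Deficit to target: 153 − 126.75 = 26.25 mg/L.
As CaCO₃: 26.25 mg/L × 1,640,000 L = 43,050 g; ÷ 50 g/eq ÷ 1 = 861 mol NaHCO₃.
Mass: 861 × 84 = 72,320 g.

72.3 kg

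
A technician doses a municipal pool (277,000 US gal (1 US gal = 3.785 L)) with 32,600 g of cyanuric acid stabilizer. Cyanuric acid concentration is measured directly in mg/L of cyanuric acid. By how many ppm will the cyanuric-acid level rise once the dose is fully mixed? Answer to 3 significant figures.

Volume: 277,000 US gal × 3.785 L/gal = 1,048,445 L.
Rise: 32,600 g / 1,048,445 L × 1000 = 31.09 mg/L.

31.1 ppm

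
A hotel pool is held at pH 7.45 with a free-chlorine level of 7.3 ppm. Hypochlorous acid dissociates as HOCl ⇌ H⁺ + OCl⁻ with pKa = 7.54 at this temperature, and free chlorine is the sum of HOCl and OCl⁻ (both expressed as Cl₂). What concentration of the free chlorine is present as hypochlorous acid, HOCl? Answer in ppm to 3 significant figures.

[OCl⁻]/[HOCl] = 10^(pH − pKa) = 10^(7.45 − 7.54) = 10^-0.09 = 0.8128.
Fraction as HOCl = 1 / (1 + 0.8128) = 0.5516.
HOCl = 0.5516 × 7.3 ppm = 4.027 ppm.

4.03 ppm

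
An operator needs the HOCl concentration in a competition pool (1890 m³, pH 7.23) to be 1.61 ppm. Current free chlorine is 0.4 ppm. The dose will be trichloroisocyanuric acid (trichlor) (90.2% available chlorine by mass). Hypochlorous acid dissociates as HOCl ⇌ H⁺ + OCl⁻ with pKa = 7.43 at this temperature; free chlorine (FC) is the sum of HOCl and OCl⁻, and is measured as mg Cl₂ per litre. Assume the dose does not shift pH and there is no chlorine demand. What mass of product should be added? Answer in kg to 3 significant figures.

4.66 kg

Volume: 1890 m³ = 1,890,000 L.
[OCl⁻]/[HOCl] = 10^(pH − pKa) = 10^(7.23 − 7.43) = 0.631; fraction as HOCl = 1/(1 + 0.631) = 0.6131.
Free chlorine required for 1.61 ppm HOCl: 1.61 / 0.6131 = 2.626 ppm.
FC to add: 2.626 − 0.4 = 2.226 mg/L as Cl₂.
Cl₂ equivalent: 2.226 mg/L × 1,890,000 L = 4207 g.
Product at 90.2% available Cl: 4207 / 0.902 = 4664 g.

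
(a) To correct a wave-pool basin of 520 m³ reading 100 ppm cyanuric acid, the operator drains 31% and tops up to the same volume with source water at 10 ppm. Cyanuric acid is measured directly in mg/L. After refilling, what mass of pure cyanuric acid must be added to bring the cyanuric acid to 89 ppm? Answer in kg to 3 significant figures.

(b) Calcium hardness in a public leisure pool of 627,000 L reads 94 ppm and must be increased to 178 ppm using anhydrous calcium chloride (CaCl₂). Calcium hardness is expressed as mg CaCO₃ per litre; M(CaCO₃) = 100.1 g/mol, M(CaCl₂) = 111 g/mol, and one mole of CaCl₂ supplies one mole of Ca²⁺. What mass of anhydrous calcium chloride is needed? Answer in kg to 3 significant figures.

(a) 8.79 kg; (b) 58.4 kg

(a) Volume: 520 m³ = 520,000 L.
(a) After draining 31% and refilling: 100 × 0.69 + 10 × 0.31 = 72.1 ppm.
(a) Deficit to target: 89 − 72.1 = 16.9 mg/L.
(a) Mass: 16.9 mg/L × 520,000 L = 8788 g cyanuric acid.

(b) Hardness to add: (178 − 94) = 84 mg/L as CaCO₃ × 627,000 L = 52,670 g as CaCO₃.
(b) Moles of Ca²⁺ (1 mol Ca²⁺ ≡ 1 mol CaCO₃): 52,670 / 100.1 g/mol = 526.2 mol.
(b) Mass of CaCl₂: 526.2 × 111 = 58,400 g.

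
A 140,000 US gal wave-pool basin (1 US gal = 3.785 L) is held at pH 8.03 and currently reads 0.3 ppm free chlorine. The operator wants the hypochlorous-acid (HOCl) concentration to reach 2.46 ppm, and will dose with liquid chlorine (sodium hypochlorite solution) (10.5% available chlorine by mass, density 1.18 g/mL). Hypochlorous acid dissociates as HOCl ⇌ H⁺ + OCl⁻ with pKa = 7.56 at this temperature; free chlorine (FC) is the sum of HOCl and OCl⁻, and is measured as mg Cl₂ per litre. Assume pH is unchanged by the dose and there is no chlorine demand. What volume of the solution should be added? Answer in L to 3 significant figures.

40.3 L

Volume: 140,000 US gal × 3.785 L/gal = 529,900 L.
[OCl⁻]/[HOCl] = 10^(pH − pKa) = 10^(8.03 − 7.56) = 2.951; fraction as HOCl = 1/(1 + 2.951) = 0.2531.
Free chlorine required for 2.46 ppm HOCl: 2.46 / 0.2531 = 9.72 ppm.
FC to add: 9.72 − 0.3 = 9.42 mg/L as Cl₂.
Cl₂ equivalent: 9.42 mg/L × 529,900 L = 4992 g.
Product at 10.5% available Cl: 4992 / 0.105 = 47,540 g.
Volume: 47,540 g ÷ 1.18 g/mL = 40,290 mL.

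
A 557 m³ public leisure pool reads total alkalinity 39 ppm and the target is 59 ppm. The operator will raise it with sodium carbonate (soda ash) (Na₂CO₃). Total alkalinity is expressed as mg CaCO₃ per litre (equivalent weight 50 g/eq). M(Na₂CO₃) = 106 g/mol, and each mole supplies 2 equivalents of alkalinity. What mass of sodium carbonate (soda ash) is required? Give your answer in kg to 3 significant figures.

Volume: 557 m³ = 557,000 L.
Alkalinity to add: (59 − 39) = 20 mg/L as CaCO₃ × 557,000 L = 11,140 g as CaCO₃.
Equivalents: 11,140 g ÷ 50 g/eq = 222.8 eq.
Each mole of Na₂CO₃ supplies 2 eq, so 222.8 / 2 = 111.4 mol.
Mass: 111.4 mol × 106 g/mol = 11,810 g.

11.8 kg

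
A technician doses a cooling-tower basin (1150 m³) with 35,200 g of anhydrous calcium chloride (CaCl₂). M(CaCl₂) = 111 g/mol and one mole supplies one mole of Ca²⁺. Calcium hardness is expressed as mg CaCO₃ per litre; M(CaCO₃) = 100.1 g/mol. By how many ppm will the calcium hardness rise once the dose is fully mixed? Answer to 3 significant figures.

Volume: 1150 m³ = 1,150,000 L.
Moles of Ca²⁺: 35,200 g ÷ 111 g/mol = 317.1 mol.
As CaCO₃: 317.1 mol × 100.1 g/mol = 31,740 g.
Rise: 31,740 g / 1,150,000 L × 1000 = 27.6 mg/L.

27.6 ppm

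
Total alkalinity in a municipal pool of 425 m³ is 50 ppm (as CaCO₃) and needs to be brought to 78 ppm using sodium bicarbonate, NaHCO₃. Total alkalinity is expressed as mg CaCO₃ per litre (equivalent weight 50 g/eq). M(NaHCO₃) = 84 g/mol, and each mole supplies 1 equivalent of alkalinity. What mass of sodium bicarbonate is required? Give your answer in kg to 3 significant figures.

20.0 kg

Volume: 425 m³ = 425,000 L.
Alkalinity to add: (78 − 50) = 28 mg/L as CaCO₃ × 425,000 L = 11,900 g as CaCO₃.
Equivalents: 11,900 g ÷ 50 g/eq = 238 eq.
NaHCO₃ supplies 1 eq per mole → 238 mol.
Mass: 238 mol × 84 g/mol = 19,990 g.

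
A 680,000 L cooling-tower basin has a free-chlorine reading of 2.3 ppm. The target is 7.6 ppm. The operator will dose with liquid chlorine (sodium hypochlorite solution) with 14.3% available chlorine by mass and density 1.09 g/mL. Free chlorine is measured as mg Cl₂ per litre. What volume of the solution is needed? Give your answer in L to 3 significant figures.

23.1 L

Chlorine deficit: 7.6 − 2.3 = 5.3 ppm = 5.3 mg/L as Cl₂.
Cl₂ equivalent needed: 5.3 mg/L × 680,000 L = 3,604,000 mg = 3604 g.
Product at 14.3% available chlorine: 3604 / 0.143 = 25,200 g.
Volume at density 1.09 g/mL: 25,200 g ÷ 1.09 g/mL = 23,120 mL.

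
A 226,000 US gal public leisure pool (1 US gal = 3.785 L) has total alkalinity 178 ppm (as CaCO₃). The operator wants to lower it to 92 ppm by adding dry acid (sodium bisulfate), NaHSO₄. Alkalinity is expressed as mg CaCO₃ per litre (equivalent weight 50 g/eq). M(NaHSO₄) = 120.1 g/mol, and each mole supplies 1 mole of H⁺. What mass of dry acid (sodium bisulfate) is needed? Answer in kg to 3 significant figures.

177 kg

Volume: 226,000 US gal × 3.785 L/gal = 855,410 L.
Alkalinity to neutralize: (178 − 92) = 86 mg/L as CaCO₃ × 855,410 L = 73,570 g as CaCO₃.
Equivalents of H⁺ required: 73,570 ÷ 50 g/eq = 1471 eq = 1471 mol NaHSO₄.
Mass of NaHSO₄: 1471 × 120.1 = 176,700 g.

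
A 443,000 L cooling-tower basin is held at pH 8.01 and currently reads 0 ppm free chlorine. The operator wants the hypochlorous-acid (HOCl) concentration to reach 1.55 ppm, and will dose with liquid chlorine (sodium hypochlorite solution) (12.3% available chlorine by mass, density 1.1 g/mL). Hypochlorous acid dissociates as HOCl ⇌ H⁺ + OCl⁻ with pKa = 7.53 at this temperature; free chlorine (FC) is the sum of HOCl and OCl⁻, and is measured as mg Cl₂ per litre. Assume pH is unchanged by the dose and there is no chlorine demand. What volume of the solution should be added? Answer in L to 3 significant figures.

20.4 L

[OCl⁻]/[HOCl] = 10^(pH − pKa) = 10^(8.01 − 7.53) = 3.02; fraction as HOCl = 1/(1 + 3.02) = 0.2488.
Free chlorine required for 1.55 ppm HOCl: 1.55 / 0.2488 = 6.231 ppm.
FC to add: 6.231 − 0 = 6.231 mg/L as Cl₂.
Cl₂ equivalent: 6.231 mg/L × 443,000 L = 2760 g.
Product at 12.3% available Cl: 2760 / 0.123 = 22,440 g.
Volume: 22,440 g ÷ 1.1 g/mL = 20,400 mL.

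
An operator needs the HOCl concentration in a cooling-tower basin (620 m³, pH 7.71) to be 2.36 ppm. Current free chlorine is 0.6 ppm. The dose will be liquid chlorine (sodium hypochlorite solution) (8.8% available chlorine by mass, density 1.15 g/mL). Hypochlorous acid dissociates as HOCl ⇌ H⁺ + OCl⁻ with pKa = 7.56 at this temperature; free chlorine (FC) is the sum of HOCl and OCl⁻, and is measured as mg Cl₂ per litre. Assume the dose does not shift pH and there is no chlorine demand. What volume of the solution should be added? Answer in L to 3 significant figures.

31.2 L

Volume: 620 m³ = 620,000 L.
[OCl⁻]/[HOCl] = 10^(pH − pKa) = 10^(7.71 − 7.56) = 1.413; fraction as HOCl = 1/(1 + 1.413) = 0.4145.
Free chlorine required for 2.36 ppm HOCl: 2.36 / 0.4145 = 5.694 ppm.
FC to add: 5.694 − 0.6 = 5.094 mg/L as Cl₂.
Cl₂ equivalent: 5.094 mg/L × 620,000 L = 3158 g.
Product at 8.8% available Cl: 3158 / 0.088 = 35,890 g.
Volume: 35,890 g ÷ 1.15 g/mL = 31,210 mL.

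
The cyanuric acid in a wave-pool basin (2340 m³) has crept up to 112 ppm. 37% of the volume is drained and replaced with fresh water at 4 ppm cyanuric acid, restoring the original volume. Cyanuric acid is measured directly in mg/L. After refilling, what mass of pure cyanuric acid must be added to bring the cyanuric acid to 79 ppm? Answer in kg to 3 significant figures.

16.3 kg

Volume: 2340 m³ = 2,340,000 L.
After draining 37% and refilling: 112 × 0.63 + 4 × 0.37 = 72.04 ppm.
Deficit to target: 79 − 72.04 = 6.96 mg/L.
Mass: 6.96 mg/L × 2,340,000 L = 16,290 g cyanuric acid.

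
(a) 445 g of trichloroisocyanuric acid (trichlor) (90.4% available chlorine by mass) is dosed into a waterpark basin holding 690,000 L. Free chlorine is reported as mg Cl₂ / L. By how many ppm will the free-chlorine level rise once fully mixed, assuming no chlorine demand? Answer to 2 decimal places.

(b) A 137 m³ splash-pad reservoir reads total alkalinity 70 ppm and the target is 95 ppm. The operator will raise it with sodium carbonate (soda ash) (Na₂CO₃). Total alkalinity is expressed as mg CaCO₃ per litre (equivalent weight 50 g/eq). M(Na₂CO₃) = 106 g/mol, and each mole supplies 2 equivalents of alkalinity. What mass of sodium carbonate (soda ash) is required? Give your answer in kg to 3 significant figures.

(a) 0.58 ppm; (b) 3.63 kg

(a) Available chlorine delivered: 445 g × 0.904 = 402.3 g as Cl₂.
(a) Concentration rise: 402.3 g / 690,000 L = 0.583 mg/L = 0.58 ppm.

(b) Volume: 137 m³ = 137,000 L.
(b) Alkalinity to add: (95 − 70) = 25 mg/L as CaCO₃ × 137,000 L = 3425 g as CaCO₃.
(b) Equivalents: 3425 g ÷ 50 g/eq = 68.5 eq.
(b) Each mole of Na₂CO₃ supplies 2 eq, so 68.5 / 2 = 34.25 mol.
(b) Mass: 34.25 mol × 106 g/mol = 3630 g.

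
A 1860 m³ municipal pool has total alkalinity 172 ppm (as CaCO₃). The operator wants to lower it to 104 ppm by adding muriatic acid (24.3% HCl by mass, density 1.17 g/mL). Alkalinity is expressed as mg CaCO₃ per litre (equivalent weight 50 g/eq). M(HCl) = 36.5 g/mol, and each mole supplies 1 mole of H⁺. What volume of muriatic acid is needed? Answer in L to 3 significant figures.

325 L

Volume: 1860 m³ = 1,860,000 L.
Alkalinity to neutralize: (172 − 104) = 68 mg/L as CaCO₃ × 1,860,000 L = 126,500 g as CaCO₃.
Equivalents of H⁺ required: 126,500 ÷ 50 g/eq = 2530 eq = 2530 mol HCl.
Mass of HCl: 2530 × 36.5 = 92,330 g.
Mass of 24.3% solution: 92,330 / 0.243 = 380,000 g.
Volume: 380,000 g ÷ 1.17 g/mL = 324,800 mL.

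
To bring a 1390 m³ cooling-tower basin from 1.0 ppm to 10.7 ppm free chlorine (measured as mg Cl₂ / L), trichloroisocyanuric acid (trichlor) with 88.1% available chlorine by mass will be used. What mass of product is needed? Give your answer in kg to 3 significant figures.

Volume: 1390 m³ = 1,390,000 L.
Chlorine deficit: 10.7 − 1.0 = 9.7 ppm = 9.7 mg/L as Cl₂.
Cl₂ equivalent needed: 9.7 mg/L × 1,390,000 L = 13,480,000 mg = 13,480 g.
Product at 88.1% available chlorine: 13,480 / 0.881 = 15,300 g.

15.3 kg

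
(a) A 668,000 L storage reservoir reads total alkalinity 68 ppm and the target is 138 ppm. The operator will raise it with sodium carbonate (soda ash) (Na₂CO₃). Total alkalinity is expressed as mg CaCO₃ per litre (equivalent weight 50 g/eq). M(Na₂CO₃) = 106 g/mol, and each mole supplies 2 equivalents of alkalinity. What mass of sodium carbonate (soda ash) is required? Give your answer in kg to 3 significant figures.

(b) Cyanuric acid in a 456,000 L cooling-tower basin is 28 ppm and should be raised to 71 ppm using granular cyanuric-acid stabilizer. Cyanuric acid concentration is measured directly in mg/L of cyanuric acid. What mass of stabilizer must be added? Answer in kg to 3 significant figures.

(a) 49.6 kg; (b) 19.6 kg

(a) Alkalinity to add: (138 − 68) = 70 mg/L as CaCO₃ × 668,000 L = 46,760 g as CaCO₃.
(a) Equivalents: 46,760 g ÷ 50 g/eq = 935.2 eq.
(a) Each mole of Na₂CO₃ supplies 2 eq, so 935.2 / 2 = 467.6 mol.
(a) Mass: 467.6 mol × 106 g/mol = 49,570 g.

(b) CYA to add: (71 − 28) = 43 mg/L × 456,000 L = 19,610 g cyanuric acid.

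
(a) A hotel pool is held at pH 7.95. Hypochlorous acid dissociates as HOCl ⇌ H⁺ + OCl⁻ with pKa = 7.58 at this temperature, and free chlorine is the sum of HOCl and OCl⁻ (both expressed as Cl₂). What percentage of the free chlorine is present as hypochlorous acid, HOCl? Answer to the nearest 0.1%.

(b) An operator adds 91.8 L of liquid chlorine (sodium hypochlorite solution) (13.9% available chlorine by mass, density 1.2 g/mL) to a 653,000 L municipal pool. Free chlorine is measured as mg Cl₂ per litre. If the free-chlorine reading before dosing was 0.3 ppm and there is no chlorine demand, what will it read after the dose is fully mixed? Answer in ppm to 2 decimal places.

(a) 29.9%; (b) 23.75 ppm

(a) [OCl⁻]/[HOCl] = 10^(pH − pKa) = 10^(7.95 − 7.58) = 10^0.37 = 2.344.
(a) Fraction as HOCl = 1 / (1 + 2.344) = 0.299.

(b) Mass of solution: 91.8 L × 1000 mL/L × 1.2 g/mL = 110,200 g.
(b) Available chlorine delivered: 110,200 g × 0.139 = 15,310 g as Cl₂.
(b) Concentration rise: 15,310 g / 653,000 L = 23.45 mg/L = 23.45 ppm.
(b) Final FC: 0.3 + 23.45 = 23.75 ppm.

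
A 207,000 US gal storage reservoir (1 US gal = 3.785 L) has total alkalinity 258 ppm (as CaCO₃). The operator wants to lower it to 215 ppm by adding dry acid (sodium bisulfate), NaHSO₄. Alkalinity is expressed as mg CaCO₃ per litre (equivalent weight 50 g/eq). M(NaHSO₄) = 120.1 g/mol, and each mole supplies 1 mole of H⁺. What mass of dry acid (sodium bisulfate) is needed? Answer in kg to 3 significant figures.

80.9 kg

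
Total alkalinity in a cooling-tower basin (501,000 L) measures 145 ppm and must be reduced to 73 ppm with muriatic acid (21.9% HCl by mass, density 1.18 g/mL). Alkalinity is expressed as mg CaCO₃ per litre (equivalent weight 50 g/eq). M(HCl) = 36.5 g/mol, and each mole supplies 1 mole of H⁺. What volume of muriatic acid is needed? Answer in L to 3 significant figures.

Alkalinity to neutralize: (145 − 73) = 72 mg/L as CaCO₃ × 501,000 L = 36,070 g as CaCO₃.
Equivalents of H⁺ required: 36,070 ÷ 50 g/eq = 721.4 eq = 721.4 mol HCl.
Mass of HCl: 721.4 × 36.5 = 26,330 g.
Mass of 21.9% solution: 26,330 / 0.219 = 120,200 g.
Volume: 120,200 g ÷ 1.18 g/mL = 101,900 mL.

102 L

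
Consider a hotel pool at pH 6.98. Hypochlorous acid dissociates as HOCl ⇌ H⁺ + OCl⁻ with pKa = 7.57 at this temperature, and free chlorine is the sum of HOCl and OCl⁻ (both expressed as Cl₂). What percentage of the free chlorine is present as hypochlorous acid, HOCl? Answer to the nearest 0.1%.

79.6%

[OCl⁻]/[HOCl] = 10^(pH − pKa) = 10^(6.98 − 7.57) = 10^-0.59 = 0.257.
Fraction as HOCl = 1 / (1 + 0.257) = 0.7955.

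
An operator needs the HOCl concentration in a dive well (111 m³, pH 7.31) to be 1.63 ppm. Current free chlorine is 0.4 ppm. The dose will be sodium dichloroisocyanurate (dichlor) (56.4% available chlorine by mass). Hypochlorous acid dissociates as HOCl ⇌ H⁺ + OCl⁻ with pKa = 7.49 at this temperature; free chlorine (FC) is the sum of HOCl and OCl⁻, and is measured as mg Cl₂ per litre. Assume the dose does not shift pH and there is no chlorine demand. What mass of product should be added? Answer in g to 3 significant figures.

Volume: 111 m³ = 111,000 L.
[OCl⁻]/[HOCl] = 10^(pH − pKa) = 10^(7.31 − 7.49) = 0.6607; fraction as HOCl = 1/(1 + 0.6607) = 0.6022.
Free chlorine required for 1.63 ppm HOCl: 1.63 / 0.6022 = 2.707 ppm.
FC to add: 2.707 − 0.4 = 2.307 mg/L as Cl₂.
Cl₂ equivalent: 2.307 mg/L × 111,000 L = 256.1 g.
Product at 56.4% available Cl: 256.1 / 0.564 = 454 g.

454 g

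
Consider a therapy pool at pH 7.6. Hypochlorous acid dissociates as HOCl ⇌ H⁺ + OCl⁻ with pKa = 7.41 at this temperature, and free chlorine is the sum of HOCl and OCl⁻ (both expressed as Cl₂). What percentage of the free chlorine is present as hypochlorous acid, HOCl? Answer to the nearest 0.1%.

[OCl⁻]/[HOCl] = 10^(pH − pKa) = 10^(7.6 − 7.41) = 10^0.19 = 1.549.
Fraction as HOCl = 1 / (1 + 1.549) = 0.3923.

39.2%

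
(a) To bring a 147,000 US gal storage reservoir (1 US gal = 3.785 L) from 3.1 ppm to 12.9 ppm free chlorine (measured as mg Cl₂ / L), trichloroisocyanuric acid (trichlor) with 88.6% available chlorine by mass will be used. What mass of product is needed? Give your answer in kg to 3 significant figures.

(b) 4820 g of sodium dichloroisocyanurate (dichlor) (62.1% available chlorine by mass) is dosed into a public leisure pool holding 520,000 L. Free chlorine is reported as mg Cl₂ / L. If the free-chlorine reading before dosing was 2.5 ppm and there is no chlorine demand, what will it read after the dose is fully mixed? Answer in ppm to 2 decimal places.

(a) 6.15 kg; (b) 8.26 ppm

(a) Volume: 147,000 US gal × 3.785 L/gal = 556,395 L.
(a) Chlorine deficit: 12.9 − 3.1 = 9.8 ppm = 9.8 mg/L as Cl₂.
(a) Cl₂ equivalent needed: 9.8 mg/L × 556,395 L = 5,453,000 mg = 5453 g.
(a) Product at 88.6% available chlorine: 5453 / 0.886 = 6154 g.

(b) Available chlorine delivered: 4820 g × 0.621 = 2993 g as Cl₂.
(b) Concentration rise: 2993 g / 520,000 L = 5.756 mg/L = 5.76 ppm.
(b) Final FC: 2.5 + 5.76 = 8.26 ppm.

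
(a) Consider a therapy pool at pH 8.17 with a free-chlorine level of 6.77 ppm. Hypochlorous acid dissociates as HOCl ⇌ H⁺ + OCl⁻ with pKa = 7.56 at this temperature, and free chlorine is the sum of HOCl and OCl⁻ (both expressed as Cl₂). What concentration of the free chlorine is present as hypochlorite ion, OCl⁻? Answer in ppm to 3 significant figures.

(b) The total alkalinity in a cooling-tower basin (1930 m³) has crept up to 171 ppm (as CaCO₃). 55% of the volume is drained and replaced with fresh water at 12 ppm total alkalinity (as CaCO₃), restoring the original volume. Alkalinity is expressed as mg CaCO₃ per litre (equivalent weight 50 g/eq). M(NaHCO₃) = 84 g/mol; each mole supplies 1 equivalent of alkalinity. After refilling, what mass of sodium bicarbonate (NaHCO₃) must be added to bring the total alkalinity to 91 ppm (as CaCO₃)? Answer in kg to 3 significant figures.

(a) [OCl⁻]/[HOCl] = 10^(pH − pKa) = 10^(8.17 − 7.56) = 10^0.61 = 4.074.
(a) Fraction as HOCl = 1 / (1 + 4.074) = 0.1971.
(a) OCl⁻ = (1 − 0.1971) × 6.77 ppm = 5.436 ppm.

(b) Volume: 1930 m³ = 1,930,000 L.
(b) After draining 55% and refilling: 171 × 0.45 + 12 × 0.55 = 83.55 ppm.
(b) Deficit to target: 91 − 83.55 = 7.45 mg/L.
(b) As CaCO₃: 7.45 mg/L × 1,930,000 L = 14,380 g; ÷ 50 g/eq ÷ 1 = 287.6 mol NaHCO₃.
(b) Mass: 287.6 × 84 = 24,160 g.

(a) 5.44 ppm; (b) 24.2 kg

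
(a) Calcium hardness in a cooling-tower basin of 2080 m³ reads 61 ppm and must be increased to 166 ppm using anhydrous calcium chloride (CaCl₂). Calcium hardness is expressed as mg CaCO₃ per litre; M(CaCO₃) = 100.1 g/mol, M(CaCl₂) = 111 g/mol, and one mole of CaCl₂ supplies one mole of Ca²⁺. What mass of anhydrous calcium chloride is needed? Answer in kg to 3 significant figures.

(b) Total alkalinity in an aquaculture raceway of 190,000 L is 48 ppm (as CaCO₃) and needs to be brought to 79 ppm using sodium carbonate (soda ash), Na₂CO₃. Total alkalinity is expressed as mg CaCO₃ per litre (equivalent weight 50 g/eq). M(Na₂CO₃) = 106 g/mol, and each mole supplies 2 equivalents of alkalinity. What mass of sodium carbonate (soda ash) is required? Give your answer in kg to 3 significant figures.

(a) Volume: 2080 m³ = 2,080,000 L.
(a) Hardness to add: (166 − 61) = 105 mg/L as CaCO₃ × 2,080,000 L = 218,400 g as CaCO₃.
(a) Moles of Ca²⁺ (1 mol Ca²⁺ ≡ 1 mol CaCO₃): 218,400 / 100.1 g/mol = 2182 mol.
(a) Mass of CaCl₂: 2182 × 111 = 242,200 g.

(b) Alkalinity to add: (79 − 48) = 31 mg/L as CaCO₃ × 190,000 L = 5890 g as CaCO₃.
(b) Equivalents: 5890 g ÷ 50 g/eq = 117.8 eq.
(b) Each mole of Na₂CO₃ supplies 2 eq, so 117.8 / 2 = 58.9 mol.
(b) Mass: 58.9 mol × 106 g/mol = 6243 g.

(a) 242 kg; (b) 6.24 kg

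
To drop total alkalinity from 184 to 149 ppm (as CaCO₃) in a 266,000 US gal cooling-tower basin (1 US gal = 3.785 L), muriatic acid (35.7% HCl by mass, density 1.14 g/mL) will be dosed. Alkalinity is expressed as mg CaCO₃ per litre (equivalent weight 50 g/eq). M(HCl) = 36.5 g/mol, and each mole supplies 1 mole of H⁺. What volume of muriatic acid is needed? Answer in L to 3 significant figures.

Volume: 266,000 US gal × 3.785 L/gal = 1,006,810 L.
Alkalinity to neutralize: (184 − 149) = 35 mg/L as CaCO₃ × 1,006,810 L = 35,240 g as CaCO₃.
Equivalents of H⁺ required: 35,240 ÷ 50 g/eq = 704.8 eq = 704.8 mol HCl.
Mass of HCl: 704.8 × 36.5 = 25,720 g.
Mass of 35.7% solution: 25,720 / 0.357 = 72,060 g.
Volume: 72,060 g ÷ 1.14 g/mL = 63,210 mL.

63.2 L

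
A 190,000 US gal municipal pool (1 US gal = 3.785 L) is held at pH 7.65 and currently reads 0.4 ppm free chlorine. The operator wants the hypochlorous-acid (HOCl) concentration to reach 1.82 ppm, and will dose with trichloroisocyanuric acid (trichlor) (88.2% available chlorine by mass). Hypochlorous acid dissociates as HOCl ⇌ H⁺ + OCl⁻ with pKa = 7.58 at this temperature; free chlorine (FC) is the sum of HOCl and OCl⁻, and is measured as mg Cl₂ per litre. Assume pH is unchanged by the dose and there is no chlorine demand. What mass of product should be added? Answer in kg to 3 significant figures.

2.90 kg

Volume: 190,000 US gal × 3.785 L/gal = 719,150 L.
[OCl⁻]/[HOCl] = 10^(pH − pKa) = 10^(7.65 − 7.58) = 1.175; fraction as HOCl = 1/(1 + 1.175) = 0.4598.
Free chlorine required for 1.82 ppm HOCl: 1.82 / 0.4598 = 3.958 ppm.
FC to add: 3.958 − 0.4 = 3.558 mg/L as Cl₂.
Cl₂ equivalent: 3.558 mg/L × 719,150 L = 2559 g.
Product at 88.2% available Cl: 2559 / 0.882 = 2901 g.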